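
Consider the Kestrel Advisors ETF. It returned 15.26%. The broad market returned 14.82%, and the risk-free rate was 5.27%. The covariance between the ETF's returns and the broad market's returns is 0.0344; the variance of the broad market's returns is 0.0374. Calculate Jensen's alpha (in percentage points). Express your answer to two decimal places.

1.21

β = Cov / Var = 0.0344 / 0.0374 = 0.9198
E[R] = Rf + β(Rm − Rf) = 5.27% + 0.9198 × (14.82% − 5.27%) = 14.0541%
α = Rp − E[R] = 15.26% − 14.0541% = 1.2059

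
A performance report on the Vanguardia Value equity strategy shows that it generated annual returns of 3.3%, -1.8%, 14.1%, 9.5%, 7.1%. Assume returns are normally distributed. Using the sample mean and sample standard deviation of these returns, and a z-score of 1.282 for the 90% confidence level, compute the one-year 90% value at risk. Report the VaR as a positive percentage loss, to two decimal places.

1.31

r̄ = (3.3 − 1.8 + 14.1 + 9.5 + 7.1) / 5 = 6.4400%
Sample std dev = √[146.2320 / 4] = 6.0463%
VaR = −(r̄ − z·σ) = −(6.4400 − 1.282 × 6.0463) = −(-1.3114) = 1.3114%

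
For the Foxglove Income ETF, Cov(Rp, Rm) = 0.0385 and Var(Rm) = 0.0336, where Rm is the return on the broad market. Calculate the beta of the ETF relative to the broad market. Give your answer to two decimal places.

β = Cov(Rp, Rm) / Var(Rm) = 0.0385 / 0.0336 = 1.1458

1.15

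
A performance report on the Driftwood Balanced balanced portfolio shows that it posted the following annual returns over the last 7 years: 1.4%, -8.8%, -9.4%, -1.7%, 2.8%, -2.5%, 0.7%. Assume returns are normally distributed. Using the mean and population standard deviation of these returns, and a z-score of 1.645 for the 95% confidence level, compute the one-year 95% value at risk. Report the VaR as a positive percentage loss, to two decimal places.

9.90

r̄ = (1.4 − 8.8 − 9.4 − 1.7 + 2.8 − 2.5 + 0.7) / 7 = -17.50 / 7 = -2.5000%
Σ(r − r̄)² = 141.4800; population σ = √(141.4800/7) = 4.4957%
VaR = −(r̄ − z·σ) = −(-2.5000 − 1.645 × 4.4957) = −(-9.8954) = 9.8954%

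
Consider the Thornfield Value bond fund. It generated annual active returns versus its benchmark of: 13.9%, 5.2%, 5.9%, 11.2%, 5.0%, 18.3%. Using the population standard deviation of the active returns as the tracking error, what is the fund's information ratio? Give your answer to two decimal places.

1.98

μ = (13.9 + 5.2 + 5.9 + 11.2 + 5 + 18.3) / 6 = 59.50 / 6 = 9.9167%
Σ(r − μ)² = 150.3483; population σ = √(150.3483/6) = 5.0058%
IR = μ / tracking error = 9.9167 / 5.0058 = 1.9810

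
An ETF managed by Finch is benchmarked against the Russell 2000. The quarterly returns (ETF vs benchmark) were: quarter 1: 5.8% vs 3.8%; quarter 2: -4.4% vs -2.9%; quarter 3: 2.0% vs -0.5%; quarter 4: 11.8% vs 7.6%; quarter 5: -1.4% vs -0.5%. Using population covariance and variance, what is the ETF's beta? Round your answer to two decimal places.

r̄p = 2.7600%,  r̄m = 1.5000%
Cov = Σ(rp − r̄p)(rm − r̄m) / 5 = 20.6960
Var(rm) = Σ(rm − r̄m)² / 5 = 13.9720
β = Cov / Var = 20.6960 / 13.9720 = 1.4812

1.48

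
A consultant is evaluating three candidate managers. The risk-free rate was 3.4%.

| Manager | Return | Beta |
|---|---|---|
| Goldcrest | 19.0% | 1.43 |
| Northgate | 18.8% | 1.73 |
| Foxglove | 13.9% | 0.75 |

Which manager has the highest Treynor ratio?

Goldcrest: Treynor = (19.0% − 3.4%) / 1.43 = 10.909
Northgate: Treynor = (18.8% − 3.4%) / 1.73 = 8.902
Foxglove: Treynor = (13.9% − 3.4%) / 0.75 = 14.000
Highest: Foxglove (14.000).

Foxglove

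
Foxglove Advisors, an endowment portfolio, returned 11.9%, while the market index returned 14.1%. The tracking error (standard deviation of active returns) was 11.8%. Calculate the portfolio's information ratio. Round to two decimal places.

IR = (Rp − Rb) / TE = (11.9% − 14.1%) / 11.8% = -2.20% / 11.8% = -0.1864

-0.19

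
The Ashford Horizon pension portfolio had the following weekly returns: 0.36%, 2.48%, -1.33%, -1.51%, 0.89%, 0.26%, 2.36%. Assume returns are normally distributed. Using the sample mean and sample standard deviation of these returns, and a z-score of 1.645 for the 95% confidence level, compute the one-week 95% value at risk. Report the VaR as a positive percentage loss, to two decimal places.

2.10

r̄ = (0.36 + 2.48 − 1.33 − 1.51 + 0.89 + 0.26 + 2.36) / 7 = 0.5014%
Σ(r − r̄)² = (0.36 − 0.5014)² + (2.48 − 0.5014)² + (-1.33 − 0.5014)² + … = 14.9983
σ = √[14.9983 / 6] = 1.5810%
VaR = −(r̄ − z·σ) = −(0.5014 − 1.645 × 1.5810) = −(-2.0993) = 2.0993%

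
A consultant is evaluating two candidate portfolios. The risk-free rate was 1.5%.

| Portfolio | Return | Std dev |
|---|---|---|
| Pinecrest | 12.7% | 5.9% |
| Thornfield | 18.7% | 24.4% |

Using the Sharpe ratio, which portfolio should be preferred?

Pinecrest

Pinecrest: Sharpe ratio = (12.7% − 1.5%) / 5.9% = 1.898
Thornfield: Sharpe ratio = (18.7% − 1.5%) / 24.4% = 0.705
Highest: Pinecrest (1.898).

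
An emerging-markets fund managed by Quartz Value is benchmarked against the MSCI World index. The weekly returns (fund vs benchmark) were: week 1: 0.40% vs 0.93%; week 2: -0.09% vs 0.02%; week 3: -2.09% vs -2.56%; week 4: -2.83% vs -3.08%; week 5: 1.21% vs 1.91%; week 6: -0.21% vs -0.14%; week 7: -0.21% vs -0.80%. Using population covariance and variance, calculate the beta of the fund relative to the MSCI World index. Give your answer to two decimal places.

r̄p = -0.5457%,  r̄m = -0.5314%
Cov = Σ(rp − r̄p)(rm − r̄m) / 7 = 2.1308
Var(rm) = Σ(rm − r̄m)² / 7 = 2.7480
β = Cov / Var = 2.1308 / 2.7480 = 0.7754

0.78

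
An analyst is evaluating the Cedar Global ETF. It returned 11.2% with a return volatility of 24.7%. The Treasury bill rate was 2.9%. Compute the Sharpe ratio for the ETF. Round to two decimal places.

Sharpe = (Rp − Rf) / σp = (11.2% − 2.9%) / 24.7% = 8.30% / 24.7% = 0.3360

0.34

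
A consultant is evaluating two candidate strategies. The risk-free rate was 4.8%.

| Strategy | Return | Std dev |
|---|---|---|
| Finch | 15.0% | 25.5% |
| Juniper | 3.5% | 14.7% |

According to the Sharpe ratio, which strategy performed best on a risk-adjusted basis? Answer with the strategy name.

Finch

Finch: Sharpe ratio = (15.0% − 4.8%) / 25.5% = 0.400
Juniper: Sharpe ratio = (3.5% − 4.8%) / 14.7% = -0.088
Highest: Finch (0.400).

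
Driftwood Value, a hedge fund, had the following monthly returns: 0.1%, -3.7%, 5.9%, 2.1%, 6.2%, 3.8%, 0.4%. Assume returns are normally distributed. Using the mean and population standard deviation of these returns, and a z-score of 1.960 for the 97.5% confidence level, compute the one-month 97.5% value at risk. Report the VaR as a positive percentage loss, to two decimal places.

Mean return μ = 14.80 / 7 = 2.1143%
Population std dev = √[74.6686 / 7] = 3.2660%
VaR = −(μ − z·σ) = −(2.1143 − 1.960 × 3.2660) = −(-4.2871) = 4.2871%

4.29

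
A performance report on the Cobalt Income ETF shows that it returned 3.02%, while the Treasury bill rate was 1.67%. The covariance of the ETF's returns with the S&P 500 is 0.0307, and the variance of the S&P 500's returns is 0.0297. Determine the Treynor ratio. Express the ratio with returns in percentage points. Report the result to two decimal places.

β = Cov / Var = 0.0307 / 0.0297 = 1.0337
Treynor = (Rp − Rf) / β = (3.02% − 1.67%) / 1.0337 = 1.35 / 1.0337 = 1.3060

1.31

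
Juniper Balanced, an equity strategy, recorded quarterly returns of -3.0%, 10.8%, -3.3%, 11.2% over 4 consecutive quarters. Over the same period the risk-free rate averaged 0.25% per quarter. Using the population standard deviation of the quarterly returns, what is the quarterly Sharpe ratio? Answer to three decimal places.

r̄ = (-3 + 10.8 − 3.3 + 11.2) / 4 = 15.70 / 4 = 3.9250%
Population σ = √[Σ(r − r̄)² / 4] = √[200.3475 / 4] = √50.0869 = 7.0772%
Sharpe = (r̄ − rf) / σ = (3.9250 − 0.25) / 7.0772 = 3.6750 / 7.0772 = 0.5193

0.519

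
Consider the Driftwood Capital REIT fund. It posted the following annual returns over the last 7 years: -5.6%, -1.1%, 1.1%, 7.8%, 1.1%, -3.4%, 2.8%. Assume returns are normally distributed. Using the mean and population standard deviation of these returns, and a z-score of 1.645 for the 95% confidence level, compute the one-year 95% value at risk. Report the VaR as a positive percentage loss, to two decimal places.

6.26

Mean return r̄ = 2.70 / 7 = 0.3857%
Σ(r − r̄)² = 114.1886; population σ = √(114.1886/7) = 4.0389%
VaR = −(r̄ − z·σ) = −(0.3857 − 1.645 × 4.0389) = −(-6.2583) = 6.2583%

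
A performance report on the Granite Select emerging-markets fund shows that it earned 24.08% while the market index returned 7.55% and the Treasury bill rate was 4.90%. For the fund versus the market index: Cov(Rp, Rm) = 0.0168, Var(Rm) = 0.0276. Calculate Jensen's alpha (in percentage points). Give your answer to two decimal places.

17.57

β = Cov / Var = 0.0168 / 0.0276 = 0.6087
E[R] = Rf + β(Rm − Rf) = 4.90% + 0.6087 × (7.55% − 4.90%) = 6.5131%
α = Rp − E[R] = 24.08% − 6.5131% = 17.5669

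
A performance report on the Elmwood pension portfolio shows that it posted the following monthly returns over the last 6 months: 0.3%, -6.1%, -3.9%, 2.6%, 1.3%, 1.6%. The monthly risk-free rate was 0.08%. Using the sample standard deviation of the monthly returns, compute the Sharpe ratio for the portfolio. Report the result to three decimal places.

μ = (0.3 − 6.1 − 3.9 + 2.6 + 1.3 + 1.6) / 6 = -4.20 / 6 = -0.7000%
Σ(r − μ)² = (0.3 − (-0.7000))² + (-6.1 − (-0.7000))² + … = 60.5800
σ = √[60.5800 / 5] = 3.4808%
Sharpe = (μ − rf) / σ = (-0.7000 − 0.08) / 3.4808 = -0.7800 / 3.4808 = -0.2241

-0.224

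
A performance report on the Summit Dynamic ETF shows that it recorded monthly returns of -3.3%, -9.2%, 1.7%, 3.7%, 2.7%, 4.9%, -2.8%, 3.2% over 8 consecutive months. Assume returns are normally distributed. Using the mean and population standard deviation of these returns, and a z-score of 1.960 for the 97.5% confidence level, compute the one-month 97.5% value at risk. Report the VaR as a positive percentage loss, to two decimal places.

8.69

r̄ = (-3.3 − 9.2 + 1.7 + 3.7 + 2.7 + 4.9 − 2.8 + 3.2) / 8 = 0.1125%
Population σ = √[Σ(r − r̄)² / 8] = √[161.3888 / 8] = √20.1736 = 4.4915%
VaR = −(r̄ − z·σ) = −(0.1125 − 1.960 × 4.4915) = −(-8.6908) = 8.6908%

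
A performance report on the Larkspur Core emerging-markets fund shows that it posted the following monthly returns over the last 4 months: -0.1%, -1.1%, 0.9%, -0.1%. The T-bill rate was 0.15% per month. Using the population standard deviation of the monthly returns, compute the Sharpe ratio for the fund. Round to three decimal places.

-0.354

Mean return r̄ = -0.40 / 4 = -0.1000%
Σ(r − r̄)² = (-0.1 − (-0.1000))² + (-1.1 − (-0.1000))² + (0.9 − (-0.1000))² + … = 2.0000
σ = √[2.0000 / 4] = 0.7071%
Sharpe = (r̄ − rf) / σ = (-0.1000 − 0.15) / 0.7071 = -0.2500 / 0.7071 = -0.3536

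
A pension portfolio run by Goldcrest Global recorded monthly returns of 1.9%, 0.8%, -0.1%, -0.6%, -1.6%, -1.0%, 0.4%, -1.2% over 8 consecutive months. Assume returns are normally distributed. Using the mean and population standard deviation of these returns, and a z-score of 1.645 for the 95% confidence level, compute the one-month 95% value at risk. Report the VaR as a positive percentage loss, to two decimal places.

Mean return r̄ = -1.40 / 8 = -0.1750%
Σ(r − r̄)² = (1.9 − (-0.1750))² + (0.8 − (-0.1750))² + (-0.1 − (-0.1750))² + … = 9.5350
population σ = √(9.5350 / 8) = √1.1919 = 1.0917%
VaR = −(r̄ − z·σ) = −(-0.1750 − 1.645 × 1.0917) = −(-1.9708) = 1.9708%

1.97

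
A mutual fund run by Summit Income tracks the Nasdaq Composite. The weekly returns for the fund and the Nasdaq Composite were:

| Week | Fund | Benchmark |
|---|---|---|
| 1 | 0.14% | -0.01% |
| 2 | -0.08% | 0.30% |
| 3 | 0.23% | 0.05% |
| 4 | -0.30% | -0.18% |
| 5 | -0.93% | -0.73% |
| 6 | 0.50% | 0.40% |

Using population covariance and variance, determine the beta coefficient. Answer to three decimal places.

1.115

r̄p = -0.0733%,  r̄m = -0.0283%
Cov = Σ(rp − r̄p)(rm − r̄m) / 6 = 0.1511
Var(rm) = Σ(rm − r̄m)² / 6 = 0.1355
β = Cov / Var = 0.1511 / 0.1355 = 1.1151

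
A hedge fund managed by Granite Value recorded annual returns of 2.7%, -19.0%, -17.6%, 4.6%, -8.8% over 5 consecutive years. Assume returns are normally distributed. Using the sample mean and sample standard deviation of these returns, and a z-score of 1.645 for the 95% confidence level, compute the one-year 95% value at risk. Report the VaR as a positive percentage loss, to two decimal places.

25.76

Mean return μ = -38.10 / 5 = -7.6200%
Sample std dev = √[486.3280 / 4] = 11.0264%
VaR = −(μ − z·σ) = −(-7.6200 − 1.645 × 11.0264) = −(-25.7584) = 25.7584%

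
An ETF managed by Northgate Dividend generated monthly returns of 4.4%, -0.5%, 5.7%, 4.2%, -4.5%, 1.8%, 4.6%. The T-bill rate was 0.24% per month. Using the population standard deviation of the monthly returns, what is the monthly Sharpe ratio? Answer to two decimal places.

0.60

Mean return r̄ = 15.70 / 7 = 2.2429%
Σ(r − r̄)² = (4.4 − 2.2429)² + (-0.5 − 2.2429)² + … = 79.1771
σ = √[79.1771 / 7] = 3.3632%
Sharpe = (r̄ − rf) / σ = (2.2429 − 0.24) / 3.3632 = 2.0029 / 3.3632 = 0.5955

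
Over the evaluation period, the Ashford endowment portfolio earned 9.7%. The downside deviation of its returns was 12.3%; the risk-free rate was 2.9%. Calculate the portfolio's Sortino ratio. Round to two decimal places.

0.55

Sortino = (Rp − Rf) / σd = (9.7% − 2.9%) / 12.3% = 6.80% / 12.3% = 0.5528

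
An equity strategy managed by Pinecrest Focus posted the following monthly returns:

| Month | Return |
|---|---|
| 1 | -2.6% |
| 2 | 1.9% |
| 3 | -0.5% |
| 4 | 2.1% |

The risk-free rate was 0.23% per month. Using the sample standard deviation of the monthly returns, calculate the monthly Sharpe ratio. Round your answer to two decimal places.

0.00

r̄ = (-2.6 + 1.9 − 0.5 + 2.1) / 4 = 0.90 / 4 = 0.2250%
Sample σ = √[Σ(r − r̄)² / 3] = √[14.8275 / 3] = √4.9425 = 2.2232%
Sharpe = (r̄ − rf) / σ = (0.2250 − 0.23) / 2.2232 = -0.0050 / 2.2232 = -0.0022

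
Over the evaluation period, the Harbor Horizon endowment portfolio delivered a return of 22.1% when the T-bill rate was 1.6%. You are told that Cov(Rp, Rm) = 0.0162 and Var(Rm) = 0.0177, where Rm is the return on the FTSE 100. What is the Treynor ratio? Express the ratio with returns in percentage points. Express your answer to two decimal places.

β = Cov / Var = 0.0162 / 0.0177 = 0.9153
Treynor = (Rp − Rf) / β = (22.1% − 1.6%) / 0.9153 = 20.50 / 0.9153 = 22.3970

22.40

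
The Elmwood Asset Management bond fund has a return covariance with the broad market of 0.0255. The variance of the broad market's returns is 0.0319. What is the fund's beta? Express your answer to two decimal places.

0.80

β = Cov(Rp, Rm) / Var(Rm) = 0.0255 / 0.0319 = 0.7994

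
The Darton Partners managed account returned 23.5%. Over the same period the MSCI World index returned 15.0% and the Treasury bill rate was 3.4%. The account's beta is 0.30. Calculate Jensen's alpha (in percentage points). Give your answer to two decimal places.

16.62

CAPM expected return = Rf + β(Rm − Rf) = 3.4% + 0.30 × (15.0% − 3.4%) = 3.4 + 0.30 × 11.60 = 6.8800%
Jensen's α = Rp − E[R] = 23.5% − 6.8800% = 16.6200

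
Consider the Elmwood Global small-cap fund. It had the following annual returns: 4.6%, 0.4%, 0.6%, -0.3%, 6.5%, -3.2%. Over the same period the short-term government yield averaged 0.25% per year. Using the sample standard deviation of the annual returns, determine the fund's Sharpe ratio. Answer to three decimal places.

0.336

r̄ = (4.6 + 0.4 + 0.6 − 0.3 + 6.5 − 3.2) / 6 = 1.4333%
Sample std dev = √[61.9333 / 5] = 3.5195%
Sharpe = (r̄ − rf) / σ = (1.4333 − 0.25) / 3.5195 = 1.1833 / 3.5195 = 0.3362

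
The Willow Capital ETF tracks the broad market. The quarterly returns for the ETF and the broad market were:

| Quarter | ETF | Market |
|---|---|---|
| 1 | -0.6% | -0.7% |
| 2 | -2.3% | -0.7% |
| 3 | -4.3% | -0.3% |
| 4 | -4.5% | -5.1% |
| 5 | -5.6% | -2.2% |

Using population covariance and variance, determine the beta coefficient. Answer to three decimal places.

r̄p = -3.4600%,  r̄m = -1.8000%
Cov = Σ(rp − r̄p)(rm − r̄m) / 5 = 1.4900
Var(rm) = Σ(rm − r̄m)² / 5 = 3.1440
β = Cov / Var = 1.4900 / 3.1440 = 0.4739

0.474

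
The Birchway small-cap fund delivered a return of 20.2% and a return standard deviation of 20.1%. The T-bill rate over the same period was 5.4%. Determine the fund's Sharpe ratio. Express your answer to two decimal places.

Sharpe = (Rp − Rf) / σp = (20.2% − 5.4%) / 20.1% = 14.80% / 20.1% = 0.7363

0.74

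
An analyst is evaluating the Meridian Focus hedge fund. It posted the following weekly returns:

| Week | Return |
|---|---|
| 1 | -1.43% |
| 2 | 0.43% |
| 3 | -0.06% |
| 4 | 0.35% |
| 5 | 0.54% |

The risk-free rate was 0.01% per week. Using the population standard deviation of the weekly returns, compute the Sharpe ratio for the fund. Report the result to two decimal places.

μ = (-1.43 + 0.43 − 0.06 + 0.35 + 0.54) / 5 = -0.170 / 5 = -0.0340%
Population σ = √[Σ(r − μ)² / 5] = √[2.6417 / 5] = √0.5283 = 0.7268%
Sharpe = (μ − rf) / σ = (-0.0340 − 0.01) / 0.7268 = -0.0440 / 0.7268 = -0.0605

-0.06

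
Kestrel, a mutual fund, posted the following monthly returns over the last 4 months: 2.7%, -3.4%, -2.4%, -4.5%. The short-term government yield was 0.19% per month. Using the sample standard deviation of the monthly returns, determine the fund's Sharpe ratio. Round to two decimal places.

r̄ = (2.7 − 3.4 − 2.4 − 4.5) / 4 = -1.9000%
Σ(r − r̄)² = 30.4200; sample σ = √(30.4200/3) = 3.1843%
Sharpe = (r̄ − rf) / σ = (-1.9000 − 0.19) / 3.1843 = -2.0900 / 3.1843 = -0.6563

-0.66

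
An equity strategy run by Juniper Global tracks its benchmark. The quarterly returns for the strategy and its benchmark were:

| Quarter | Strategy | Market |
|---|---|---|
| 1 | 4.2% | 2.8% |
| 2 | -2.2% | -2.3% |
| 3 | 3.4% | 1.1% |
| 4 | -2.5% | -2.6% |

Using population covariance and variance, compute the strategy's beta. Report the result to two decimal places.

1.33

r̄p = 0.7250%,  r̄m = -0.2500%
Cov = Σ(rp − r̄p)(rm − r̄m) / 4 = 6.9463
Var(rm) = Σ(rm − r̄m)² / 4 = 5.2125
β = Cov / Var = 6.9463 / 5.2125 = 1.3326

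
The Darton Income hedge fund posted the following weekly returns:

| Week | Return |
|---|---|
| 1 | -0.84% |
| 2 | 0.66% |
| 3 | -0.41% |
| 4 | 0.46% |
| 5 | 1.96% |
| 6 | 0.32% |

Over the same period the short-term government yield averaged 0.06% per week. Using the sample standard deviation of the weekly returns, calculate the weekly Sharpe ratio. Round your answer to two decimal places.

Mean return r̄ = 2.150 / 6 = 0.3583%
Sample std dev = √[4.6945 / 5] = 0.9690%
Sharpe = (r̄ − rf) / σ = (0.3583 − 0.06) / 0.9690 = 0.2983 / 0.9690 = 0.3078

0.31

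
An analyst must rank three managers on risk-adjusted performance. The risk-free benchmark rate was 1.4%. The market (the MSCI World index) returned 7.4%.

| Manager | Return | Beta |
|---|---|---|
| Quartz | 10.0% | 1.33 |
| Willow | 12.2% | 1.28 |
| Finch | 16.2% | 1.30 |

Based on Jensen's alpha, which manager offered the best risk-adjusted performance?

Finch

Quartz: α = 10.0% − [1.4% + 1.33 × (7.4% − 1.4%)] = 0.620
Willow: α = 12.2% − [1.4% + 1.28 × (7.4% − 1.4%)] = 3.120
Finch: α = 16.2% − [1.4% + 1.30 × (7.4% − 1.4%)] = 7.000
Highest: Finch (7.000).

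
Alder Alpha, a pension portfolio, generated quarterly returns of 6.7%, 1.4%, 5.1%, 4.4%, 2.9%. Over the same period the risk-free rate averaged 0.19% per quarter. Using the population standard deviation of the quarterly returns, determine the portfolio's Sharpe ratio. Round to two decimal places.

r̄ = (6.7 + 1.4 + 5.1 + 4.4 + 2.9) / 5 = 20.50 / 5 = 4.1000%
Σ(r − r̄)² = (6.7 − 4.1000)² + (1.4 − 4.1000)² + (5.1 − 4.1000)² + … = 16.5800
σ = √[16.5800 / 5] = 1.8210%
Sharpe = (r̄ − rf) / σ = (4.1000 − 0.19) / 1.8210 = 3.9100 / 1.8210 = 2.1472

2.15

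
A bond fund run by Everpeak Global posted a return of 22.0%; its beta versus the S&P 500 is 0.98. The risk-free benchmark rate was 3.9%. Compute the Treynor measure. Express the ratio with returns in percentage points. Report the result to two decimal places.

Treynor = (Rp − Rf) / β = (22.0% − 3.9%) / 0.98 = 18.10 / 0.98 = 18.4694

18.47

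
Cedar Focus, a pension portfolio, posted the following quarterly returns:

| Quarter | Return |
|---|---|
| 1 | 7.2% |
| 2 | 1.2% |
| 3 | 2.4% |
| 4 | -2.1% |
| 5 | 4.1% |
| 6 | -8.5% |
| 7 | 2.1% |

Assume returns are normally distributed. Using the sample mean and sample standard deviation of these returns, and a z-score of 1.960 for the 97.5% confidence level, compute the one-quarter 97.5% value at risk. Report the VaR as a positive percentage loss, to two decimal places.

Mean return μ = 6.40 / 7 = 0.9143%
Sample σ = √[Σ(r − μ)² / 6] = √[151.0686 / 6] = √25.1781 = 5.0178%
VaR = −(μ − z·σ) = −(0.9143 − 1.960 × 5.0178) = −(-8.9206) = 8.9206%

8.92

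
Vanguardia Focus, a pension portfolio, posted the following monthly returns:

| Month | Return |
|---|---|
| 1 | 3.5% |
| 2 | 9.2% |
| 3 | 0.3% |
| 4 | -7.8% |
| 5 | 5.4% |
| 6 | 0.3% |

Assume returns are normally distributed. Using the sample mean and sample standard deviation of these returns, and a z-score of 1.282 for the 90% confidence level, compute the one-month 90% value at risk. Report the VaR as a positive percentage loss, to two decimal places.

5.60

r̄ = (3.5 + 9.2 + 0.3 − 7.8 + 5.4 + 0.3) / 6 = 1.8167%
Σ(r − r̄)² = (3.5 − 1.8167)² + (9.2 − 1.8167)² + (0.3 − 1.8167)² + … = 167.2683
σ = √[167.2683 / 5] = 5.7839%
VaR = −(r̄ − z·σ) = −(1.8167 − 1.282 × 5.7839) = −(-5.5983) = 5.5983%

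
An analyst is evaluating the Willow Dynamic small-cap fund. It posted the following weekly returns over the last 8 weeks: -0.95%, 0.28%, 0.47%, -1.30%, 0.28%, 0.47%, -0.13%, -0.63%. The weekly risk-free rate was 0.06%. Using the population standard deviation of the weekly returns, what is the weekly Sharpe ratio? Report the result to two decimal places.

r̄ = (-0.95 + 0.28 + 0.47 − 1.3 + 0.28 + 0.47 − 0.13 − 0.63) / 8 = -0.1888%
Σ(r − r̄)² = (-0.95 − (-0.1888))² + (0.28 − (-0.1888))² + … = 3.3199
σ = √[3.3199 / 8] = 0.6442%
Sharpe = (r̄ − rf) / σ = (-0.1888 − 0.06) / 0.6442 = -0.2488 / 0.6442 = -0.3862

-0.39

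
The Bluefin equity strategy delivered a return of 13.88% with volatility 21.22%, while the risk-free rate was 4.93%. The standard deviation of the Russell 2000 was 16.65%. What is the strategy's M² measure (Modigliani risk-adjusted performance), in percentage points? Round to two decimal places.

Sharpe = (Rp − Rf) / σp = (13.88% − 4.93%) / 21.22% = 0.4218
M² = Rf + Sharpe × σm = 4.93% + 0.4218 × 16.65% = 11.9530%

11.95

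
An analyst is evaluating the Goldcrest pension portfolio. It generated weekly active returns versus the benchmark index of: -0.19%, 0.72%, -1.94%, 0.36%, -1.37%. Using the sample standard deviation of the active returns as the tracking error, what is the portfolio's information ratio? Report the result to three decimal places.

-0.426

μ = (-0.19 + 0.72 − 1.94 + 0.36 − 1.37) / 5 = -0.4840%
Σ(r − μ)² = 5.1533; sample σ = √(5.1533/4) = 1.1350%
IR = μ / tracking error = -0.4840 / 1.1350 = -0.4264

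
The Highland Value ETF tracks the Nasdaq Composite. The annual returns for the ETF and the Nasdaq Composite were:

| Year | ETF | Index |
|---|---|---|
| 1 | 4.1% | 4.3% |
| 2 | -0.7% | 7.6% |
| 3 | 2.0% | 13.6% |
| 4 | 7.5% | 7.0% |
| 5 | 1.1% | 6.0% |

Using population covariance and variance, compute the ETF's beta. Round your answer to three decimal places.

-0.185

r̄p = 2.8000%,  r̄m = 7.7000%
Cov = Σ(rp − r̄p)(rm − r̄m) / 5 = -1.8380
Var(rm) = Σ(rm − r̄m)² / 5 = 9.9520
β = Cov / Var = -1.8380 / 9.9520 = -0.1847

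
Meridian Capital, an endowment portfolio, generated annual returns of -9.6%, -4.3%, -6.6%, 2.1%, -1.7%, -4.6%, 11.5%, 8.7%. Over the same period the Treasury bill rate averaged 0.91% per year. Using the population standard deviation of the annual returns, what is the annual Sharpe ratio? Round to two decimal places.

-0.21

r̄ = (-9.6 − 4.3 − 6.6 + 2.1 − 1.7 − 4.6 + 11.5 + 8.7) / 8 = -4.50 / 8 = -0.5625%
Population std dev = √[388.0788 / 8] = 6.9649%
Sharpe = (r̄ − rf) / σ = (-0.5625 − 0.91) / 6.9649 = -1.4725 / 6.9649 = -0.2114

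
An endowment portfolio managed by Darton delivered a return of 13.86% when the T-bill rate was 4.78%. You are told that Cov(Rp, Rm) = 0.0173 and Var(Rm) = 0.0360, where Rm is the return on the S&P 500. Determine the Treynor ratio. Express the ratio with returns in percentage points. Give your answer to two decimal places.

18.89

β = Cov / Var = 0.0173 / 0.0360 = 0.4806
Treynor = (Rp − Rf) / β = (13.86% − 4.78%) / 0.4806 = 9.08 / 0.4806 = 18.8931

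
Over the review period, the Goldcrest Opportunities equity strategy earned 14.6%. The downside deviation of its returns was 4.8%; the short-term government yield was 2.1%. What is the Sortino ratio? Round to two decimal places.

Sortino = (Rp − Rf) / σd = (14.6% − 2.1%) / 4.8% = 12.50% / 4.8% = 2.6042

2.60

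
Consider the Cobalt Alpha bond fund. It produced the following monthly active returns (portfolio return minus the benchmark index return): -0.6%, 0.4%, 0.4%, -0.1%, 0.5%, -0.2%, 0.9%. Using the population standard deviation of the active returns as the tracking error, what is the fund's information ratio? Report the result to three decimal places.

r̄ = (-0.6 + 0.4 + 0.4 − 0.1 + 0.5 − 0.2 + 0.9) / 7 = 0.1857%
Population σ = √[Σ(r − r̄)² / 7] = √[1.5486 / 7] = √0.2212 = 0.4703%
IR = r̄ / tracking error = 0.1857 / 0.4703 = 0.3949

0.395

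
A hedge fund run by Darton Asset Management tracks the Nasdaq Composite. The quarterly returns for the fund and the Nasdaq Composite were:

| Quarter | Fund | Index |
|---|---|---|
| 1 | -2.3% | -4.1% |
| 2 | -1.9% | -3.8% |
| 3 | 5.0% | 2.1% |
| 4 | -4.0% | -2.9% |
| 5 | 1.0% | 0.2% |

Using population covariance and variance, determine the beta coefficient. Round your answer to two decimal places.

1.19

r̄p = -0.4400%,  r̄m = -1.7000%
Cov = Σ(rp − r̄p)(rm − r̄m) / 5 = 7.0420
Var(rm) = Σ(rm − r̄m)² / 5 = 5.9320
β = Cov / Var = 7.0420 / 5.9320 = 1.1871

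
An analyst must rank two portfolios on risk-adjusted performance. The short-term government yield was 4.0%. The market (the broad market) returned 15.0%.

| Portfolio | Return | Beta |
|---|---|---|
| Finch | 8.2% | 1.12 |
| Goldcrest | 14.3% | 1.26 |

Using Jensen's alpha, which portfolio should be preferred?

Finch: α = 8.2% − [4.0% + 1.12 × (15.0% − 4.0%)] = -8.120
Goldcrest: α = 14.3% − [4.0% + 1.26 × (15.0% − 4.0%)] = -3.560
Highest: Goldcrest (-3.560).

Goldcrest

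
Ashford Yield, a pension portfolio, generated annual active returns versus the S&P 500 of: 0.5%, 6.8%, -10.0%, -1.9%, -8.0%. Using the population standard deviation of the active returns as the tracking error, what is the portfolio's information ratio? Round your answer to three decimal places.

-0.417

r̄ = (0.5 + 6.8 − 10 − 1.9 − 8) / 5 = -12.60 / 5 = -2.5200%
Σ(r − r̄)² = (0.5 − (-2.5200))² + (6.8 − (-2.5200))² + (-10 − (-2.5200))² + … = 182.3480
population σ = √(182.3480 / 5) = √36.4696 = 6.0390%
IR = r̄ / tracking error = -2.5200 / 6.0390 = -0.4173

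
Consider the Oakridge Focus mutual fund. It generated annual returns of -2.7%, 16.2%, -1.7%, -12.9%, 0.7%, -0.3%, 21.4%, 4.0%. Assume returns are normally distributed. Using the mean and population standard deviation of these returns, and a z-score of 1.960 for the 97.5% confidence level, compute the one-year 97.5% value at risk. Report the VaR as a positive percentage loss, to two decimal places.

16.96

r̄ = (-2.7 + 16.2 − 1.7 − 12.9 + 0.7 − 0.3 + 21.4 + 4) / 8 = 3.0875%
Σ(r − r̄)² = (-2.7 − 3.0875)² + (16.2 − 3.0875)² + … = 837.3088
population σ = √(837.3088 / 8) = √104.6636 = 10.2305%
VaR = −(r̄ − z·σ) = −(3.0875 − 1.960 × 10.2305) = −(-16.9643) = 16.9643%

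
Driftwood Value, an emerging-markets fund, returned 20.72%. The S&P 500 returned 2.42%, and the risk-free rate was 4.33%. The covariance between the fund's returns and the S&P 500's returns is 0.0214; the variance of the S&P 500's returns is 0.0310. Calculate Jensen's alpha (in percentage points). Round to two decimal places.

17.71

β = Cov / Var = 0.0214 / 0.0310 = 0.6903
E[R] = Rf + β(Rm − Rf) = 4.33% + 0.6903 × (2.42% − 4.33%) = 3.0115%
α = Rp − E[R] = 20.72% − 3.0115% = 17.7085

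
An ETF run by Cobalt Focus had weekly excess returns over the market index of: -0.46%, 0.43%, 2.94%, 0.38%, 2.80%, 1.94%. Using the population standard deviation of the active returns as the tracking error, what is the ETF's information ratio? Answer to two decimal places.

1.03

r̄ = (-0.46 + 0.43 + 2.94 + 0.38 + 2.8 + 1.94) / 6 = 8.030 / 6 = 1.3383%
Σ(r − r̄)² = (-0.46 − 1.3383)² + (0.43 − 1.3383)² + (2.94 − 1.3383)² + … = 10.0413
population σ = √(10.0413 / 6) = √1.6736 = 1.2937%
IR = r̄ / tracking error = 1.3383 / 1.2937 = 1.0345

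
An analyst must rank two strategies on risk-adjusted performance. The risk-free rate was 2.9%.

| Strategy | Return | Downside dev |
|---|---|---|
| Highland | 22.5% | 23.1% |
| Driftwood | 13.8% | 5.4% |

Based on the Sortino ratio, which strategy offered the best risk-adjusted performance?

Driftwood

Highland: Sortino ratio = (22.5% − 2.9%) / 23.1% = 0.848
Driftwood: Sortino ratio = (13.8% − 2.9%) / 5.4% = 2.019
Highest: Driftwood (2.019).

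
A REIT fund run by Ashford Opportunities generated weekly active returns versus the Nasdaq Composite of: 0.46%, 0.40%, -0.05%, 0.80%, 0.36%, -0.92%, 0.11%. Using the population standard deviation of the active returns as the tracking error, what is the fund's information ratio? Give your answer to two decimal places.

r̄ = (0.46 + 0.4 − 0.05 + 0.8 + 0.36 − 0.92 + 0.11) / 7 = 1.160 / 7 = 0.1657%
Population std dev = √[1.8100 / 7] = 0.5085%
IR = r̄ / tracking error = 0.1657 / 0.5085 = 0.3259

0.33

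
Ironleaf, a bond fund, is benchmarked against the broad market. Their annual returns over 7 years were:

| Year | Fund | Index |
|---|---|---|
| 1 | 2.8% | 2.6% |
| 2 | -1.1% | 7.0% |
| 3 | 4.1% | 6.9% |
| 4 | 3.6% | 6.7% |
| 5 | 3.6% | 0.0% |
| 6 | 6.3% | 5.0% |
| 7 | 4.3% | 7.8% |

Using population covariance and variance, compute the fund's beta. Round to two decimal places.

-0.09

r̄p = 3.3714%,  r̄m = 5.1429%
Cov = Σ(rp − r̄p)(rm − r̄m) / 7 = -0.6202
Var(rm) = Σ(rm − r̄m)² / 7 = 6.9939
β = Cov / Var = -0.6202 / 6.9939 = -0.0887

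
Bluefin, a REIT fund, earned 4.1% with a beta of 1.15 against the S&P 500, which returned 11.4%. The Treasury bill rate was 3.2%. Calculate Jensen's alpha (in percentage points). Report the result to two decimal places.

-8.53

CAPM expected return = Rf + β(Rm − Rf) = 3.2% + 1.15 × (11.4% − 3.2%) = 3.2 + 1.15 × 8.20 = 12.6300%
Jensen's α = Rp − E[R] = 4.1% − 12.6300% = -8.5300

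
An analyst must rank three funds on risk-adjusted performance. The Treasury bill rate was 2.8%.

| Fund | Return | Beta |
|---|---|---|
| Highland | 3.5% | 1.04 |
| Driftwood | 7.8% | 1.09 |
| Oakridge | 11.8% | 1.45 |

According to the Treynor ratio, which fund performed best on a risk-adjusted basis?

Oakridge

Highland: Treynor = (3.5% − 2.8%) / 1.04 = 0.673
Driftwood: Treynor = (7.8% − 2.8%) / 1.09 = 4.587
Oakridge: Treynor = (11.8% − 2.8%) / 1.45 = 6.207
Highest: Oakridge (6.207).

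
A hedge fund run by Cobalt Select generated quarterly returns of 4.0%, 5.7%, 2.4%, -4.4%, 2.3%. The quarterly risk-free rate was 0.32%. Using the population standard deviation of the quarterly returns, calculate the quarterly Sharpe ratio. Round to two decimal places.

0.49

Mean return r̄ = 10.00 / 5 = 2.0000%
Σ(r − r̄)² = (4 − 2.0000)² + (5.7 − 2.0000)² + … = 58.9000
population σ = √(58.9000 / 5) = √11.7800 = 3.4322%
Sharpe = (r̄ − rf) / σ = (2.0000 − 0.32) / 3.4322 = 1.6800 / 3.4322 = 0.4895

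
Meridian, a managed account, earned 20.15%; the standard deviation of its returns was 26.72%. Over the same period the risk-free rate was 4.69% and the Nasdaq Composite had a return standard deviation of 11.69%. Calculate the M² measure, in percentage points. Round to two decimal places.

11.45

Sharpe = (Rp − Rf) / σp = (20.15% − 4.69%) / 26.72% = 0.5786
M² = Rf + Sharpe × σm = 4.69% + 0.5786 × 11.69% = 11.4538%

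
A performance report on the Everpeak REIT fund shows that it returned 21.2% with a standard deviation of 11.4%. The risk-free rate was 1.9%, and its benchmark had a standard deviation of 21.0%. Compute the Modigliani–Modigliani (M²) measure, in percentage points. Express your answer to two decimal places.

37.45

Sharpe = (Rp − Rf) / σp = (21.2% − 1.9%) / 11.4% = 1.6930
M² = Rf + Sharpe × σm = 1.9% + 1.6930 × 21.0% = 37.4530%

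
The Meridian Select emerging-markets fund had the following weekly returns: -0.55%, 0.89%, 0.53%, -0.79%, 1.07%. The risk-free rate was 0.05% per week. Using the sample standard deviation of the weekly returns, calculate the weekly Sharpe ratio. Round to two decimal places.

Mean return μ = 1.150 / 5 = 0.2300%
Σ(r − μ)² = 2.8800; sample σ = √(2.8800/4) = 0.8485%
Sharpe = (μ − rf) / σ = (0.2300 − 0.05) / 0.8485 = 0.1800 / 0.8485 = 0.2121

0.21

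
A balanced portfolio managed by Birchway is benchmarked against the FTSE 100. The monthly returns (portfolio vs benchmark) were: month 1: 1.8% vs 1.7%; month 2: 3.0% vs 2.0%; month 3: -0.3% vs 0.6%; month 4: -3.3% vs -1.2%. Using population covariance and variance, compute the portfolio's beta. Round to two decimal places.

1.89

r̄p = 0.3000%,  r̄m = 0.7750%
Cov = Σ(rp − r̄p)(rm − r̄m) / 4 = 2.9775
Var(rm) = Σ(rm − r̄m)² / 4 = 1.5719
β = Cov / Var = 2.9775 / 1.5719 = 1.8942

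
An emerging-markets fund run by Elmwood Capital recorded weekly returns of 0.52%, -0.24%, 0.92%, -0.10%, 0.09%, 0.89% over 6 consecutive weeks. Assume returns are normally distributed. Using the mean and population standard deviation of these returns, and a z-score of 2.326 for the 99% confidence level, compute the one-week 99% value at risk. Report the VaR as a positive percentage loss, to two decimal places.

0.72

Mean return r̄ = 2.080 / 6 = 0.3467%
Σ(r − r̄)² = (0.52 − 0.3467)² + (-0.24 − 0.3467)² + (0.92 − 0.3467)² + … = 1.2635
population σ = √(1.2635 / 6) = √0.2106 = 0.4589%
VaR = −(r̄ − z·σ) = −(0.3467 − 2.326 × 0.4589) = −(-0.7207) = 0.7207%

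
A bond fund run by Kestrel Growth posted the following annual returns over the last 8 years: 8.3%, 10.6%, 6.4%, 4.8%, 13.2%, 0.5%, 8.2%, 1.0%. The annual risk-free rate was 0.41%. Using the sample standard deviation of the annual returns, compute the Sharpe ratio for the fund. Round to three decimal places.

Mean return r̄ = 53.00 / 8 = 6.6250%
Σ(r − r̄)² = (8.3 − 6.6250)² + (10.6 − 6.6250)² + (6.4 − 6.6250)² + … = 136.8550
sample σ = √(136.8550 / 7) = √19.5507 = 4.4216%
Sharpe = (r̄ − rf) / σ = (6.6250 − 0.41) / 4.4216 = 6.2150 / 4.4216 = 1.4056

1.406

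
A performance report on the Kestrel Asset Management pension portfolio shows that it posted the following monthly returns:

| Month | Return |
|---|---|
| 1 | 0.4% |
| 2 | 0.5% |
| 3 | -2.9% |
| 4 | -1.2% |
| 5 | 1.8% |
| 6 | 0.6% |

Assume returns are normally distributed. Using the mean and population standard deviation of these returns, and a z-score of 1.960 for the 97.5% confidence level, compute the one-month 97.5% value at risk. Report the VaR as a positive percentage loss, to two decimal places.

3.10

Mean return r̄ = -0.80 / 6 = -0.1333%
Σ(r − r̄)² = (0.4 − (-0.1333))² + (0.5 − (-0.1333))² + … = 13.7533
population σ = √(13.7533 / 6) = √2.2922 = 1.5140%
VaR = −(r̄ − z·σ) = −(-0.1333 − 1.960 × 1.5140) = −(-3.1007) = 3.1007%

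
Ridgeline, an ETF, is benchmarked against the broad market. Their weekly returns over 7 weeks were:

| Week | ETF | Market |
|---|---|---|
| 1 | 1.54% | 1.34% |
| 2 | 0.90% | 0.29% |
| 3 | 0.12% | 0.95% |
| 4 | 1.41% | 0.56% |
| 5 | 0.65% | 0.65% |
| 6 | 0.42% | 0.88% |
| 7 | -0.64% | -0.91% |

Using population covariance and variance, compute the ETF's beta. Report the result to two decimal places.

0.72

r̄p = 0.6286%,  r̄m = 0.5371%
Cov = Σ(rp − r̄p)(rm − r̄m) / 7 = 0.3199
Var(rm) = Σ(rm − r̄m)² / 7 = 0.4430
β = Cov / Var = 0.3199 / 0.4430 = 0.7221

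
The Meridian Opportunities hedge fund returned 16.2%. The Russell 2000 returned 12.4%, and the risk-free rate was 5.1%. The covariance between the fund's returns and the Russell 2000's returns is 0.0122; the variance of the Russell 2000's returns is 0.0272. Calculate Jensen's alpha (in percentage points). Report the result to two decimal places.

7.83

β = Cov / Var = 0.0122 / 0.0272 = 0.4485
E[R] = Rf + β(Rm − Rf) = 5.1% + 0.4485 × (12.4% − 5.1%) = 8.3741%
α = Rp − E[R] = 16.2% − 8.3741% = 7.8259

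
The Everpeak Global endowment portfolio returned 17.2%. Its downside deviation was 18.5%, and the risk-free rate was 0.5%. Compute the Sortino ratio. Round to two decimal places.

Sortino = (Rp − Rf) / σd = (17.2% − 0.5%) / 18.5% = 16.70% / 18.5% = 0.9027

0.90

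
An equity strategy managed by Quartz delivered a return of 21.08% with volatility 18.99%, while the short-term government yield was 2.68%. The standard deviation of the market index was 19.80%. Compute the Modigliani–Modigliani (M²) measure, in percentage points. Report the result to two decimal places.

21.86

Sharpe = (Rp − Rf) / σp = (21.08% − 2.68%) / 18.99% = 0.9689
M² = Rf + Sharpe × σm = 2.68% + 0.9689 × 19.80% = 21.8642%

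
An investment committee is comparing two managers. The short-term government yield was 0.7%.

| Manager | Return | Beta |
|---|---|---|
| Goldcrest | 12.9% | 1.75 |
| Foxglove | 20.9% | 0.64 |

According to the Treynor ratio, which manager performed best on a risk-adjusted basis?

Foxglove

Goldcrest: Treynor = (12.9% − 0.7%) / 1.75 = 6.971
Foxglove: Treynor = (20.9% − 0.7%) / 0.64 = 31.563
Highest: Foxglove (31.563).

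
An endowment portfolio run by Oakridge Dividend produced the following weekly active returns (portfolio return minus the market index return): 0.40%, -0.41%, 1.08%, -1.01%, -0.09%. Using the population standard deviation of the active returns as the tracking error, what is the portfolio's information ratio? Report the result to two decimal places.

-0.01

μ = (0.4 − 0.41 + 1.08 − 1.01 − 0.09) / 5 = -0.0060%
Σ(r − μ)² = (0.4 − (-0.0060))² + (-0.41 − (-0.0060))² + … = 2.5225
population σ = √(2.5225 / 5) = √0.5045 = 0.7103%
IR = μ / tracking error = -0.0060 / 0.7103 = -0.0084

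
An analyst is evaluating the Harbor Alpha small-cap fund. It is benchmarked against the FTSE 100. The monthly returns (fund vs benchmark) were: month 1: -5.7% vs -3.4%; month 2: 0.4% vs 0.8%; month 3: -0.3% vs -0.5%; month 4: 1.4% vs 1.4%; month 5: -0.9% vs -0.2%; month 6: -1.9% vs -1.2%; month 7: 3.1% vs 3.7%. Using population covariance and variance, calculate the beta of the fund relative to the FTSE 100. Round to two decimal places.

1.22

r̄p = -0.5571%,  r̄m = 0.0857%
Cov = Σ(rp − r̄p)(rm − r̄m) / 7 = 5.1535
Var(rm) = Σ(rm − r̄m)² / 7 = 4.2184
β = Cov / Var = 5.1535 / 4.2184 = 1.2217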